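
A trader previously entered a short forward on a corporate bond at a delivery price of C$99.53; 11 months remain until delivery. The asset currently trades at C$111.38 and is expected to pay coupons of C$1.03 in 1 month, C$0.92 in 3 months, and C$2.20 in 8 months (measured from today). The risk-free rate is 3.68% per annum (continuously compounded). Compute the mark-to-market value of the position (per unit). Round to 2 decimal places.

-C$11.07

PV(remaining coupons) I = 1.03·e^(−0.0368·1/12) + 0.92·e^(−0.0368·3/12) + 2.20·e^(−0.0368·8/12) = 4.0851
Current forward F = (S − I)·e^(rT) = (111.38 − 4.0851)·e^(0.0368·11/12) = 107.2949 × 1.034309 = 110.9761
Value (long) = (F − K)·e^(−rT) = (110.9761 − 99.53) × 0.966829 = 11.0664
Short position value = −(long value) = -C$11.07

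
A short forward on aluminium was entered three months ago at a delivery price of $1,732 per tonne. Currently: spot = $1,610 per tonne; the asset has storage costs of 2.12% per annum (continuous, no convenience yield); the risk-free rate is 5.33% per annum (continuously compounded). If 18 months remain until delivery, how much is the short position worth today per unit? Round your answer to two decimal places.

Current fair forward for the remaining 18 months: F = S·e^((r + u)·T), (r + u) = 0.0533 + 0.0212 = 0.0745
F = 1610 · e^(0.0745 × 18/12) = 1610 × 1.11823327 = 1800.3556
Value of long forward = (F − K)·e^(−rT) = (1800.3556 − 1732) · e^(−0.0533·18/12)
= 68.3556 × 0.92316250 = 63.10
Short position value = −(long value) = -$63.10

-$63.10 per tonne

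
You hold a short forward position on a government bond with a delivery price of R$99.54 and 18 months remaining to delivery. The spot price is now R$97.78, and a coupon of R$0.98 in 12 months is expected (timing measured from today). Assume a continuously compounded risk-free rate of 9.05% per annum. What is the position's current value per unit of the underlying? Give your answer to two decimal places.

PV(remaining coupons) I = 0.98·e^(−0.0905·12/12) = 0.8952
Current forward F = (S − I)·e^(rT) = (97.78 − 0.8952)·e^(0.0905·18/12) = 96.8848 × 1.145396 = 110.9715
Value (long) = (F − K)·e^(−rT) = (110.9715 − 99.54) × 0.873061 = 9.9804
Short position value = −(long value) = -R$9.98

-R$9.98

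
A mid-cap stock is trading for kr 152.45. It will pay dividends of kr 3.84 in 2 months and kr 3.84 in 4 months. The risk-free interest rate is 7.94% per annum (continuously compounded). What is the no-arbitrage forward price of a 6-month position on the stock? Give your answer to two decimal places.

kr 150.79

PV(dividends) I = 3.84·e^(−0.0794·2/12) + 3.84·e^(−0.0794·4/12)
I = 3.7895 + 3.7397 = 7.5292
F = (S − I)·e^(rT) = (152.45 − 7.5292) · e^(0.0794·6/12)
= 144.9208 · e^0.039700 = 144.9208 × 1.040499 = kr 150.79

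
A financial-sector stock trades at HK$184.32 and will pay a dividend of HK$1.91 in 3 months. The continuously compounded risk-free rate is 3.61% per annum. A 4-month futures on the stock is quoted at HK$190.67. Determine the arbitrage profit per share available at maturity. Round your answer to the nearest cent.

PV(dividends) I = 1.91·e^(−0.0361·3/12) = 1.8928
Fair futures F* = (S − I)·e^(rT) = (184.32 − 1.8928)·e^0.012033 = 182.4272 × 1.012106 = 184.6357
Market HK$190.67 > fair 184.6357: forward overpriced → cash-and-carry (borrow at r, buy the stock and collect the dividends, short the forward).
Profit at T = |F_mkt − F*| = |190.67 − 184.6357| = HK$6.03 per share

HK$6.03 per share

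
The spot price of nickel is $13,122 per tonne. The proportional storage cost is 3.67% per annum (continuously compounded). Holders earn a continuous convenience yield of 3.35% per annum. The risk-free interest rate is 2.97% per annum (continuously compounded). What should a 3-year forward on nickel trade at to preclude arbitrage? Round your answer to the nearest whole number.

$14,483 per tonne

Net carry = r + u − y = 0.0297 + 0.0367 − 0.0335 = 0.0329
F = S·e^((r+u−y)T) = 13122 · e^(0.0329 × 3) = 13122 · e^0.098700
= 13122 × 1.103735 = $14,483 per tonne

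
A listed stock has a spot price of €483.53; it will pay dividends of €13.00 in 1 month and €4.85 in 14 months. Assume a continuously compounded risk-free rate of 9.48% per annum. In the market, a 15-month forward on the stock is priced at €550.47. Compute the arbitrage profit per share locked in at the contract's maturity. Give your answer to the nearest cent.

€25.52 per share

PV(dividends) I = 13.00·e^(−0.0948·1/12) + 4.85·e^(−0.0948·14/12) = 17.2399
Fair forward F* = (S − I)·e^(rT) = (483.53 − 17.2399)·e^0.118500 = 466.2901 × 1.125807 = 524.9527
Market €550.47 > fair 524.9527: forward overpriced → cash-and-carry (borrow at r, buy the stock and collect the dividends, short the forward).
Profit at T = |F_mkt − F*| = |550.47 − 524.9527| = €25.52 per share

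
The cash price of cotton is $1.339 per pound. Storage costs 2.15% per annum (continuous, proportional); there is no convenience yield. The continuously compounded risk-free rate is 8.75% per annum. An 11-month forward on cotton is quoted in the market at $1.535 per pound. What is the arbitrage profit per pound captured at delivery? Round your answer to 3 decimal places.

$0.055 per pound

Fair forward: F* = S·e^(carry·T), with carry = (r + u) = 0.0875 + 0.0215 = 0.1090
F* = 1.339 · e^(0.1090 × 11/12) = 1.339 · e^0.099917 = 1.339 × 1.105079 = $1.4797
Market $1.535 > fair $1.4797: forward overpriced → cash-and-carry (buy spot, short the forward).
At maturity, profit = |F_mkt − F*| = |1.535 − 1.4797| = $0.055 per pound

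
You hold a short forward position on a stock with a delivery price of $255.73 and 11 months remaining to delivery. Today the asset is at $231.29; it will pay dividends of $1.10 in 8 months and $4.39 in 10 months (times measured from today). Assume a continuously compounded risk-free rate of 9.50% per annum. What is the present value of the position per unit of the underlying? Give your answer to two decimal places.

$8.20

PV(remaining dividends) I = 1.10·e^(−0.0950·8/12) + 4.39·e^(−0.0950·10/12) = 5.0884
Current forward F = (S − I)·e^(rT) = (231.29 − 5.0884)·e^(0.0950·11/12) = 226.2016 × 1.090988 = 246.7832
Value (long) = (F − K)·e^(−rT) = (246.7832 − 255.73) × 0.916601 = -8.2006
Short position value = −(long value) = $8.20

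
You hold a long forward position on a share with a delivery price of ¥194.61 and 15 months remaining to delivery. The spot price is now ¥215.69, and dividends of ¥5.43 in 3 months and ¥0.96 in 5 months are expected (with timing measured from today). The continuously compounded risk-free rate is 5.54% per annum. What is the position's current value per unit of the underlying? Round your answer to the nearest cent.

PV(remaining dividends) I = 5.43·e^(−0.0554·3/12) + 0.96·e^(−0.0554·5/12) = 6.2934
Current forward F = (S − I)·e^(rT) = (215.69 − 6.2934)·e^(0.0554·15/12) = 209.3966 × 1.071704 = 224.4112
Value (long) = (F − K)·e^(−rT) = (224.4112 − 194.61) × 0.933093 = 27.8073
Value = ¥27.81

¥27.81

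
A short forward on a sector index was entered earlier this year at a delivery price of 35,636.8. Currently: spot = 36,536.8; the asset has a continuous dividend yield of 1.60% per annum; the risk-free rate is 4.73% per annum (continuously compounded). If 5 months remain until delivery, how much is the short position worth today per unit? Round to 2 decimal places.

-1352.70

Current fair forward for the remaining 5 months: F = S·e^((r − q)·T), (r − q) = 0.0473 − 0.0160 = 0.0313
F = 36536.8 · e^(0.0313 × 5/12) = 36536.8 × 1.01312708 = 37016.4215
Value of long forward = (F − K)·e^(−rT) = (37016.4215 − 35636.8) · e^(−0.0473·5/12)
= 1379.6215 × 0.98048461 = 1352.70
Short position value = −(long value) = -1352.70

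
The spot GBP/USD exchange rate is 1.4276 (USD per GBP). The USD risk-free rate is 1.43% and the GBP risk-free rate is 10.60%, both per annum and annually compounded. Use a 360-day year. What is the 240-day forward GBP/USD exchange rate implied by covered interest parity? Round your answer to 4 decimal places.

1.3476

By covered interest parity, F = S · (1+r_USD)^T / (1+r_GBP)^T
= 1.4276 × 1.009511 / 1.069474 = 1.4276 × 0.943932
F = 1.3476 USD per GBP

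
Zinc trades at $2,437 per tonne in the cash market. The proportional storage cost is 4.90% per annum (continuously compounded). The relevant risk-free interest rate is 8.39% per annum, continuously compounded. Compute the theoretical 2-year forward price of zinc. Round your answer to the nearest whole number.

$3,179 per tonne

Net carry = r + u − y = 0.0839 + 0.0490 − 0.0000 = 0.1329
F = S·e^((r+u−y)T) = 2437 · e^(0.1329 × 2) = 2437 · e^0.265800
= 2437 × 1.304474 = $3,179 per tonne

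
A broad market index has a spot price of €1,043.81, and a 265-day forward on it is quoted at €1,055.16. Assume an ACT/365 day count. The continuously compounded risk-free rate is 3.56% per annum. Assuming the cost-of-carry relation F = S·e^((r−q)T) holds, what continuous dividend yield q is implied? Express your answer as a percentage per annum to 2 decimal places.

2.07%

From F = S·e^((r−q)T): (r − q) = ln(F/S)/T
ln(1055.16/1043.81) = ln(1.010874) = 0.010815
(r − q) = 0.010815 / (265/365) = 0.014896
q = r − ln(F/S)/T = 0.0356 − 0.014896 = 0.020704
q = 2.07%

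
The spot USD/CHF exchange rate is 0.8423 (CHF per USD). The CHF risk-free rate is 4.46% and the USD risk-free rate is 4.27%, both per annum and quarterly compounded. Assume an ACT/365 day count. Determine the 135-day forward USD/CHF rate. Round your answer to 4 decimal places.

By covered interest parity, F = S · (1+r_CHF/4)^(4T) / (1+r_USD/4)^(4T)
= 0.8423 × 1.016540 / 1.015833 = 0.8423 × 1.000696
F = 0.8429 CHF per USD

0.8429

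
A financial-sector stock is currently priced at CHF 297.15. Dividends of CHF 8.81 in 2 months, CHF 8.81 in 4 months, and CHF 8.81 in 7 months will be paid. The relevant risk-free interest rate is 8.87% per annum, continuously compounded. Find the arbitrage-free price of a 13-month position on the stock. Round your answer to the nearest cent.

CHF 298.94

PV(dividends) I = 8.81·e^(−0.0887·2/12) + 8.81·e^(−0.0887·4/12) + 8.81·e^(−0.0887·7/12)
I = 8.6807 + 8.5533 + 8.3657 = 25.5997
F = (S − I)·e^(rT) = (297.15 − 25.5997) · e^(0.0887·13/12)
= 271.5503 · e^0.096092 = 271.5503 × 1.100860 = CHF 298.94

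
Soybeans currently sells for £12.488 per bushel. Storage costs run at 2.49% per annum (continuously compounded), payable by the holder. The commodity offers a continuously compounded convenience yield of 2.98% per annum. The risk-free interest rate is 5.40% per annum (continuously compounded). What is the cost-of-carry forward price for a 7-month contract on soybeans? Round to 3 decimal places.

Net carry = r + u − y = 0.0540 + 0.0249 − 0.0298 = 0.0491
F = S·e^((r+u−y)T) = 12.488 · e^(0.0491 × 7/12) = 12.488 · e^0.028642
= 12.488 × 1.029056 = £12.851 per bushel

£12.851 per bushel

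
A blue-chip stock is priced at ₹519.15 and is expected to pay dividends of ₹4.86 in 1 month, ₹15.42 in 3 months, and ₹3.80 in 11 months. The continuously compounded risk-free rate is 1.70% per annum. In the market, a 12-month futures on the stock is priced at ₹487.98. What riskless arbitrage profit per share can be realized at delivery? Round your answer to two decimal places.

₹15.71 per share

PV(dividends) I = 4.86·e^(−0.0170·1/12) + 15.42·e^(−0.0170·3/12) + 3.80·e^(−0.0170·11/12) = 23.9490
Fair futures F* = (S − I)·e^(rT) = (519.15 − 23.9490)·e^0.017000 = 495.2010 × 1.017145 = 503.6912
Market ₹487.98 < fair 503.6912: forward underpriced → reverse cash-and-carry (short the stock, invest proceeds at r, pay the dividends, go long the forward).
Profit at T = |F_mkt − F*| = |487.98 − 503.6912| = ₹15.71 per share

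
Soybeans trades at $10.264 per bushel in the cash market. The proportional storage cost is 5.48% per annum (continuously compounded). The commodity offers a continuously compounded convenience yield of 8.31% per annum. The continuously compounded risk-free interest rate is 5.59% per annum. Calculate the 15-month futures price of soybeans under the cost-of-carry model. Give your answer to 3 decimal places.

Net carry = r + u − y = 0.0559 + 0.0548 − 0.0831 = 0.0276
F = S·e^((r+u−y)T) = 10.264 · e^(0.0276 × 15/12) = 10.264 · e^0.034500
= 10.264 × 1.035102 = $10.624 per bushel

$10.624 per bushel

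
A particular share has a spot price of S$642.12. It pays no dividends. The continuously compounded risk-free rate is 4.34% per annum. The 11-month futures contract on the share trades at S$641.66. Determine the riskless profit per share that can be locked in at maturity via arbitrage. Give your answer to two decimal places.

Fair futures: F* = S·e^(carry·T), with carry = r = 0.0434
F* = 642.12 · e^(0.0434 × 11/12) = 642.12 · e^0.039783 = 642.12 × 1.040585 = S$668.1804
Market S$641.66 < fair S$668.1804: forward underpriced → reverse cash-and-carry (short spot, go long the forward).
At maturity, profit = |F_mkt − F*| = |641.66 − 668.1804| = S$26.52 per share

S$26.52 per share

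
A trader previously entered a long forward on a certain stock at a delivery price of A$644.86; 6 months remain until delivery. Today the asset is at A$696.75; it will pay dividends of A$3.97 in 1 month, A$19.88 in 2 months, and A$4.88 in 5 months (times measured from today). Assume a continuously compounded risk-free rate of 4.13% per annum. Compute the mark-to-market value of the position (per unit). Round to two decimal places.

PV(remaining dividends) I = 3.97·e^(−0.0413·1/12) + 19.88·e^(−0.0413·2/12) + 4.88·e^(−0.0413·5/12) = 28.4967
Current forward F = (S − I)·e^(rT) = (696.75 − 28.4967)·e^(0.0413·6/12) = 668.2533 × 1.020865 = 682.1964
Value (long) = (F − K)·e^(−rT) = (682.1964 − 644.86) × 0.979562 = 36.5733
Value = A$36.57

A$36.57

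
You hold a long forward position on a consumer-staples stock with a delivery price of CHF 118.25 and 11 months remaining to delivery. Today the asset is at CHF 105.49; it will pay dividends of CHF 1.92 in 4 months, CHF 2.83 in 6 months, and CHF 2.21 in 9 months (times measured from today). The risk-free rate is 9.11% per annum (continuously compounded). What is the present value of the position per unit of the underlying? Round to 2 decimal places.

PV(remaining dividends) I = 1.92·e^(−0.0911·4/12) + 2.83·e^(−0.0911·6/12) + 2.21·e^(−0.0911·9/12) = 6.6306
Current forward F = (S − I)·e^(rT) = (105.49 − 6.6306)·e^(0.0911·11/12) = 98.8594 × 1.087094 = 107.4695
Value (long) = (F − K)·e^(−rT) = (107.4695 − 118.25) × 0.919883 = -9.9168
Value = -CHF 9.92

-CHF 9.92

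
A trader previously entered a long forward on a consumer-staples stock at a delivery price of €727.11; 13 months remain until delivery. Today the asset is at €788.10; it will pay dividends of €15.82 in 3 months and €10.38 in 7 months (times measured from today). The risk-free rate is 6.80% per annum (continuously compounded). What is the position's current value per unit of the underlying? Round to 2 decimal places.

PV(remaining dividends) I = 15.82·e^(−0.0680·3/12) + 10.38·e^(−0.0680·7/12) = 25.5297
Current forward F = (S − I)·e^(rT) = (788.10 − 25.5297)·e^(0.0680·13/12) = 762.5703 × 1.076448 = 820.8673
Value (long) = (F − K)·e^(−rT) = (820.8673 − 727.11) × 0.928981 = 87.0988
Value = €87.10

€87.10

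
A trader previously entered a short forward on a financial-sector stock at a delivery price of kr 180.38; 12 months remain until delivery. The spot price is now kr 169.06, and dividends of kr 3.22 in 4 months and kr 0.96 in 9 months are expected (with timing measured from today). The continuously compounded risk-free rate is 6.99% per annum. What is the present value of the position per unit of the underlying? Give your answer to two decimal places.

PV(remaining dividends) I = 3.22·e^(−0.0699·4/12) + 0.96·e^(−0.0699·9/12) = 4.0568
Current forward F = (S − I)·e^(rT) = (169.06 − 4.0568)·e^(0.0699·12/12) = 165.0032 × 1.072401 = 176.9496
Value (long) = (F − K)·e^(−rT) = (176.9496 − 180.38) × 0.932487 = -3.1988
Short position value = −(long value) = kr 3.20

kr 3.20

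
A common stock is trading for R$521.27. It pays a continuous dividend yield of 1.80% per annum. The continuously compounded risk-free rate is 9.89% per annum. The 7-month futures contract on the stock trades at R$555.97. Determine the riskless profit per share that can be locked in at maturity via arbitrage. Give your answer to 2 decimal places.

R$9.51 per share

Fair futures: F* = S·e^(carry·T), with carry = (r − q) = 0.0989 − 0.0180 = 0.0809
F* = 521.27 · e^(0.0809 × 7/12) = 521.27 · e^0.047192 = 521.27 × 1.048323 = R$546.4593
Market R$555.97 > fair R$546.4593: forward overpriced → cash-and-carry (buy spot, short the forward).
At maturity, profit = |F_mkt − F*| = |555.97 − 546.4593| = R$9.51 per share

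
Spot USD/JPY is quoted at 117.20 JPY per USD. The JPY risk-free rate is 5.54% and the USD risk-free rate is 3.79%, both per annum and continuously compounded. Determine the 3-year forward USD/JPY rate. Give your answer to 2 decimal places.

F = S·e^((r_JPY − r_USD)T) = 117.20 · e^((0.0554 − 0.0379) × 3)
= 117.20 · e^0.052500 = 117.20 × 1.053903
F = 123.52 JPY per USD

123.52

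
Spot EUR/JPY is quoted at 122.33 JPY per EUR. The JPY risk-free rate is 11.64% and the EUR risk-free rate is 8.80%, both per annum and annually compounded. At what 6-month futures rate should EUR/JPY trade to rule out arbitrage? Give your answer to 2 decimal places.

By covered interest parity, F = S · (1+r_JPY)^T / (1+r_EUR)^T
= 122.33 × 1.056598 / 1.043072 = 122.33 × 1.012967
F = 123.92 JPY per EUR

123.92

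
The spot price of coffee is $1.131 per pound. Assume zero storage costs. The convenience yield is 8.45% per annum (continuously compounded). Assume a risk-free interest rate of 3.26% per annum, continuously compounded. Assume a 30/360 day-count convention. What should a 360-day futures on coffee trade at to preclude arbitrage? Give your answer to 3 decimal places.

$1.074 per pound

Net carry = r + u − y = 0.0326 + 0.0000 − 0.0845 = -0.0519
F = S·e^((r+u−y)T) = 1.131 · e^(-0.0519 × 360/360) = 1.131 · e^-0.051900
= 1.131 × 0.949424 = $1.074 per pound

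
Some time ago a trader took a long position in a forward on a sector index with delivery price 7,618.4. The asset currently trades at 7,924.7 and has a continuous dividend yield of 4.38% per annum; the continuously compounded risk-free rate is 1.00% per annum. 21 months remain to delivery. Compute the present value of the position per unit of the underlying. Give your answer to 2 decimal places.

Current fair forward for the remaining 21 months: F = S·e^((r − q)·T), (r − q) = 0.0100 − 0.0438 = -0.0338
F = 7924.7 · e^(-0.0338 × 21/12) = 7924.7 × 0.94256537 = 7469.5478
Value of long forward = (F − K)·e^(−rT) = (7469.5478 − 7618.4) · e^(−0.0100·21/12)
= -148.8522 × 0.98265224 = -146.27

-146.27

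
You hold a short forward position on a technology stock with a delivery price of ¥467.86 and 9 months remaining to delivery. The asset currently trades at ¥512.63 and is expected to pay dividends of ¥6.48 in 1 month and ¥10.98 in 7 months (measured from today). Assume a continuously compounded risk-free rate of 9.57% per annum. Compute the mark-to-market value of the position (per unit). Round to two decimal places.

-¥60.36

PV(remaining dividends) I = 6.48·e^(−0.0957·1/12) + 10.98·e^(−0.0957·7/12) = 16.8124
Current forward F = (S − I)·e^(rT) = (512.63 − 16.8124)·e^(0.0957·9/12) = 495.8176 × 1.074414 = 532.7134
Value (long) = (F − K)·e^(−rT) = (532.7134 − 467.86) × 0.930740 = 60.3617
Short position value = −(long value) = -¥60.36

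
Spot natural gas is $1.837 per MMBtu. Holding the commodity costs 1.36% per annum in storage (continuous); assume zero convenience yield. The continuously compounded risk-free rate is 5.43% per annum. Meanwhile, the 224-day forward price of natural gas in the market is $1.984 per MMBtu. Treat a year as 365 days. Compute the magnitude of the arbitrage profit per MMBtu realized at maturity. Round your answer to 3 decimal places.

Fair forward: F* = S·e^(carry·T), with carry = (r + u) = 0.0543 + 0.0136 = 0.0679
F* = 1.837 · e^(0.0679 × 224/365) = 1.837 · e^0.041670 = 1.837 × 1.042550 = $1.9152
Market $1.984 > fair $1.9152: forward overpriced → cash-and-carry (buy spot, short the forward).
At maturity, profit = |F_mkt − F*| = |1.984 − 1.9152| = $0.069 per MMBtu

$0.069 per MMBtu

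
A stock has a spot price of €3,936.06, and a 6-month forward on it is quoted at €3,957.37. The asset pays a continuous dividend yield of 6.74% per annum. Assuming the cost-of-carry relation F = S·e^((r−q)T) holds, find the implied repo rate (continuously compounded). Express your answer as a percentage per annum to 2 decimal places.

7.82%

From F = S·e^((r−q)T): (r − q) = ln(F/S)/T
ln(3957.37/3936.06) = ln(1.005414) = 0.005399
(r − q) = 0.005399 / (6/12) = 0.010798
r = ln(F/S)/T + q = 0.010798 + 0.0674 = 0.078198
r = 7.82%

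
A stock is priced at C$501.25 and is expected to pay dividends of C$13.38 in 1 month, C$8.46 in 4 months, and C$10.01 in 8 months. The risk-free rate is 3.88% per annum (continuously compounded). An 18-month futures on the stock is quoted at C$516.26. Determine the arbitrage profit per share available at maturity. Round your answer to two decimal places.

PV(dividends) I = 13.38·e^(−0.0388·1/12) + 8.46·e^(−0.0388·4/12) + 10.01·e^(−0.0388·8/12) = 31.4425
Fair futures F* = (S − I)·e^(rT) = (501.25 − 31.4425)·e^0.058200 = 469.8075 × 1.059927 = 497.9617
Market C$516.26 > fair 497.9617: forward overpriced → cash-and-carry (borrow at r, buy the stock and collect the dividends, short the forward).
Profit at T = |F_mkt − F*| = |516.26 − 497.9617| = C$18.30 per share

C$18.30 per share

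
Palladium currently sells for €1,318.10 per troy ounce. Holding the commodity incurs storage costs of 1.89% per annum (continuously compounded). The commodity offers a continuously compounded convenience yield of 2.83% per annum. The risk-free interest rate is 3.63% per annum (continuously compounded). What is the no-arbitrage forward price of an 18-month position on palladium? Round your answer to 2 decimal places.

€1,372.37 per troy ounce

Net carry = r + u − y = 0.0363 + 0.0189 − 0.0283 = 0.0269
F = S·e^((r+u−y)T) = 1318.10 · e^(0.0269 × 18/12) = 1318.10 · e^0.04035000
= 1318.10 × 1.04117512 = €1,372.37 per troy ounce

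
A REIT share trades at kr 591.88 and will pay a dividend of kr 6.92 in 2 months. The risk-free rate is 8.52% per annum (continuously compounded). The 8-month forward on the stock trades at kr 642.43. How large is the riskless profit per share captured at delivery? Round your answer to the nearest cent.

PV(dividends) I = 6.92·e^(−0.0852·2/12) = 6.8224
Fair forward F* = (S − I)·e^(rT) = (591.88 − 6.8224)·e^0.056800 = 585.0576 × 1.058444 = 619.2507
Market kr 642.43 > fair 619.2507: forward overpriced → cash-and-carry (borrow at r, buy the stock and collect the dividends, short the forward).
Profit at T = |F_mkt − F*| = |642.43 − 619.2507| = kr 23.18 per share

kr 23.18 per share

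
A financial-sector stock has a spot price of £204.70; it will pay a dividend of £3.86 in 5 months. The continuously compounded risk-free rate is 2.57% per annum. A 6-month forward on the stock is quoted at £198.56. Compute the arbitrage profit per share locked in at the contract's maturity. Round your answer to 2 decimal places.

PV(dividends) I = 3.86·e^(−0.0257·5/12) = 3.8189
Fair forward F* = (S − I)·e^(rT) = (204.70 − 3.8189)·e^0.012850 = 200.8811 × 1.012933 = 203.4791
Market £198.56 < fair 203.4791: forward underpriced → reverse cash-and-carry (short the stock, invest proceeds at r, pay the dividends, go long the forward).
Profit at T = |F_mkt − F*| = |198.56 − 203.4791| = £4.92 per share

£4.92 per share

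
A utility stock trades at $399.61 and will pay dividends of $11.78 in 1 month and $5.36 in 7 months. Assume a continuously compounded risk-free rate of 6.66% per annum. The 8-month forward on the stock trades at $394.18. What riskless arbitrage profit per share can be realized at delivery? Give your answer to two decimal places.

PV(dividends) I = 11.78·e^(−0.0666·1/12) + 5.36·e^(−0.0666·7/12) = 16.8706
Fair forward F* = (S − I)·e^(rT) = (399.61 − 16.8706)·e^0.044400 = 382.7394 × 1.045400 = 400.1158
Market $394.18 < fair 400.1158: forward underpriced → reverse cash-and-carry (short the stock, invest proceeds at r, pay the dividends, go long the forward).
Profit at T = |F_mkt − F*| = |394.18 − 400.1158| = $5.94 per share

$5.94 per share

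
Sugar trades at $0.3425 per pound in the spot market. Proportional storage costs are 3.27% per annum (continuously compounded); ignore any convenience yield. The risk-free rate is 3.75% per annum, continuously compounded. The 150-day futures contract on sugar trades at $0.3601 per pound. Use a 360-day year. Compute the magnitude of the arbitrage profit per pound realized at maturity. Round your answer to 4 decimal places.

$0.0074 per pound

Fair futures: F* = S·e^(carry·T), with carry = (r + u) = 0.0375 + 0.0327 = 0.0702
F* = 0.3425 · e^(0.0702 × 150/360) = 0.3425 · e^0.029250 = 0.3425 × 1.029682 = $0.3527
Market $0.3601 > fair $0.3527: forward overpriced → cash-and-carry (buy spot, short the forward).
At maturity, profit = |F_mkt − F*| = |0.3601 − 0.3527| = $0.0074 per pound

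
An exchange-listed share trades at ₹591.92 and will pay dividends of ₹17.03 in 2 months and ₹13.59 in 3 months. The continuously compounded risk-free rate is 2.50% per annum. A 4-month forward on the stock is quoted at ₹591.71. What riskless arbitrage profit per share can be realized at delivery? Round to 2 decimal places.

PV(dividends) I = 17.03·e^(−0.0250·2/12) + 13.59·e^(−0.0250·3/12) = 30.4645
Fair forward F* = (S − I)·e^(rT) = (591.92 − 30.4645)·e^0.008333 = 561.4555 × 1.008368 = 566.1538
Market ₹591.71 > fair 566.1538: forward overpriced → cash-and-carry (borrow at r, buy the stock and collect the dividends, short the forward).
Profit at T = |F_mkt − F*| = |591.71 − 566.1538| = ₹25.56 per share

₹25.56 per share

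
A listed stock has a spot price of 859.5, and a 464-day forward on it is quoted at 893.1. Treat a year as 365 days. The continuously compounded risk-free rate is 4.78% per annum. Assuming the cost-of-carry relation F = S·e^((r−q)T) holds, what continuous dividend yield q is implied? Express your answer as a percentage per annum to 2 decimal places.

From F = S·e^((r−q)T): (r − q) = ln(F/S)/T
ln(893.1/859.5) = ln(1.039092) = 0.038347
(r − q) = 0.038347 / (464/365) = 0.030165
q = r − ln(F/S)/T = 0.0478 − 0.030165 = 0.017635
q = 1.76%

1.76%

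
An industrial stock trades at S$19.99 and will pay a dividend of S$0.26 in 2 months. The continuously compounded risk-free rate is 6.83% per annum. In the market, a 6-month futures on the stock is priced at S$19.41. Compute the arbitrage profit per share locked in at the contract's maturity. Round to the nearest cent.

PV(dividends) I = 0.26·e^(−0.0683·2/12) = 0.2571
Fair futures F* = (S − I)·e^(rT) = (19.99 − 0.2571)·e^0.034150 = 19.7329 × 1.034740 = 20.4184
Market S$19.41 < fair 20.4184: forward underpriced → reverse cash-and-carry (short the stock, invest proceeds at r, pay the dividends, go long the forward).
Profit at T = |F_mkt − F*| = |19.41 − 20.4184| = S$1.01 per share

S$1.01 per share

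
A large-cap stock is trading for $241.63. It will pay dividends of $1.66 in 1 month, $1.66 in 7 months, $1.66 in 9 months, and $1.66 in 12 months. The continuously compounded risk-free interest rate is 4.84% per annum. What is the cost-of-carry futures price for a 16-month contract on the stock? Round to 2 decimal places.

PV(dividends) I = 1.66·e^(−0.0484·1/12) + 1.66·e^(−0.0484·7/12) + 1.66·e^(−0.0484·9/12) + 1.66·e^(−0.0484·12/12)
I = 1.6533 + 1.6138 + 1.6008 + 1.5816 = 6.4495
F = (S − I)·e^(rT) = (241.63 − 6.4495) · e^(0.0484·16/12)
= 235.1805 · e^0.064533 = 235.1805 × 1.066661 = $250.86

$250.86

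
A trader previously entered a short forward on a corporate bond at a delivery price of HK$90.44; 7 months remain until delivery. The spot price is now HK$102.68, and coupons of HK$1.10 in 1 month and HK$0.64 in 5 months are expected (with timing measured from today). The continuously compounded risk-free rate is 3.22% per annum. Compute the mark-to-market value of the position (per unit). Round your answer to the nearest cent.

PV(remaining coupons) I = 1.10·e^(−0.0322·1/12) + 0.64·e^(−0.0322·5/12) = 1.7285
Current forward F = (S − I)·e^(rT) = (102.68 − 1.7285)·e^(0.0322·7/12) = 100.9515 × 1.018961 = 102.8656
Value (long) = (F − K)·e^(−rT) = (102.8656 − 90.44) × 0.981392 = 12.1944
Short position value = −(long value) = -HK$12.19

-HK$12.19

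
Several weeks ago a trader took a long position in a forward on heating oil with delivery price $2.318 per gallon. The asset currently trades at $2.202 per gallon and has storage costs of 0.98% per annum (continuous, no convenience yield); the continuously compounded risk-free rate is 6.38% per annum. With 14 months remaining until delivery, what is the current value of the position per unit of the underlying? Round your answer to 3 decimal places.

$0.076 per gallon

Current fair forward for the remaining 14 months: F = S·e^((r + u)·T), (r + u) = 0.0638 + 0.0098 = 0.0736
F = 2.202 · e^(0.0736 × 14/12) = 2.202 × 1.089661 = 2.3994
Value of long forward = (F − K)·e^(−rT) = (2.3994 − 2.318) · e^(−0.0638·14/12)
= 0.0814 × 0.928269 = 0.076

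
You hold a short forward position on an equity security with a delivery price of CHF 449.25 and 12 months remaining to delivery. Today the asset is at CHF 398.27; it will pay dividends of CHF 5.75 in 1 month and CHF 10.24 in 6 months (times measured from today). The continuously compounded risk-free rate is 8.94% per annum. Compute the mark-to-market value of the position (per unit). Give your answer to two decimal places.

CHF 28.06

PV(remaining dividends) I = 5.75·e^(−0.0894·1/12) + 10.24·e^(−0.0894·6/12) = 15.4997
Current forward F = (S − I)·e^(rT) = (398.27 − 15.4997)·e^(0.0894·12/12) = 382.7703 × 1.093518 = 418.5662
Value (long) = (F − K)·e^(−rT) = (418.5662 − 449.25) × 0.914480 = -28.0597
Short position value = −(long value) = CHF 28.06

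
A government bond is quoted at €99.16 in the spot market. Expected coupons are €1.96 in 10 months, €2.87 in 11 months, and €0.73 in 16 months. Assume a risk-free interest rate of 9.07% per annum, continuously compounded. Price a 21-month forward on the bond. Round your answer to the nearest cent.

PV(coupons) I = 1.96·e^(−0.0907·10/12) + 2.87·e^(−0.0907·11/12) + 0.73·e^(−0.0907·16/12)
I = 1.8173 + 2.6410 + 0.6468 = 5.1051
F = (S − I)·e^(rT) = (99.16 − 5.1051) · e^(0.0907·21/12)
= 94.0549 · e^0.158725 = 94.0549 × 1.172016 = €110.23

€110.23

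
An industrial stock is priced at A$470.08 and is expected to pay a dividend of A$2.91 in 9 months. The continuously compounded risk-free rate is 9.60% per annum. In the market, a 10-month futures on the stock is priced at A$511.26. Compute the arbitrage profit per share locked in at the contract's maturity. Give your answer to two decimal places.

PV(dividends) I = 2.91·e^(−0.0960·9/12) = 2.7078
Fair futures F* = (S − I)·e^(rT) = (470.08 − 2.7078)·e^0.080000 = 467.3722 × 1.083287 = 506.2982
Market A$511.26 > fair 506.2982: forward overpriced → cash-and-carry (borrow at r, buy the stock and collect the dividends, short the forward).
Profit at T = |F_mkt − F*| = |511.26 − 506.2982| = A$4.96 per share

A$4.96 per share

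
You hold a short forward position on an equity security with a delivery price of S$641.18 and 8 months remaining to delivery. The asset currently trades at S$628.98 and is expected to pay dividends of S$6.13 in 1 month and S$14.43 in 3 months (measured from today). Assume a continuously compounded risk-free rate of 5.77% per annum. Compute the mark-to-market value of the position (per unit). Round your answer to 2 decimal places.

PV(remaining dividends) I = 6.13·e^(−0.0577·1/12) + 14.43·e^(−0.0577·3/12) = 20.3239
Current forward F = (S − I)·e^(rT) = (628.98 − 20.3239)·e^(0.0577·8/12) = 608.6561 × 1.039216 = 632.5252
Value (long) = (F − K)·e^(−rT) = (632.5252 − 641.18) × 0.962264 = -8.3282
Short position value = −(long value) = S$8.33

S$8.33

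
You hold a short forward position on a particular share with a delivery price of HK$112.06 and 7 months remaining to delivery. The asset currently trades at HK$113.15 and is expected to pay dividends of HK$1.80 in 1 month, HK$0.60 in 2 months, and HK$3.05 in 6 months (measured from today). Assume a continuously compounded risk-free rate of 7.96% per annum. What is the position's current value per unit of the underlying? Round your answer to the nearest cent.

-HK$0.86

PV(remaining dividends) I = 1.80·e^(−0.0796·1/12) + 0.60·e^(−0.0796·2/12) + 3.05·e^(−0.0796·6/12) = 5.3112
Current forward F = (S − I)·e^(rT) = (113.15 − 5.3112)·e^(0.0796·7/12) = 107.8388 × 1.047528 = 112.9642
Value (long) = (F − K)·e^(−rT) = (112.9642 − 112.06) × 0.954628 = 0.8632
Short position value = −(long value) = -HK$0.86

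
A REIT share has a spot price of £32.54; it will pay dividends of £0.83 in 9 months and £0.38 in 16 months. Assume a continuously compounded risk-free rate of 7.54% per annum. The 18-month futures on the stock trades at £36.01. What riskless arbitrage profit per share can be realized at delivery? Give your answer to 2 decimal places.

PV(dividends) I = 0.83·e^(−0.0754·9/12) + 0.38·e^(−0.0754·16/12) = 1.1280
Fair futures F* = (S − I)·e^(rT) = (32.54 − 1.1280)·e^0.113100 = 31.4120 × 1.119744 = 35.1734
Market £36.01 > fair 35.1734: forward overpriced → cash-and-carry (borrow at r, buy the stock and collect the dividends, short the forward).
Profit at T = |F_mkt − F*| = |36.01 − 35.1734| = £0.84 per share

£0.84 per share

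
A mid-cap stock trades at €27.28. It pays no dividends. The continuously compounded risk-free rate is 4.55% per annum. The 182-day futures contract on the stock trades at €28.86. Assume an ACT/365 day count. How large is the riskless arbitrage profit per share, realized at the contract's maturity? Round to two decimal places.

Fair futures: F* = S·e^(carry·T), with carry = r = 0.0455
F* = 27.28 · e^(0.0455 × 182/365) = 27.28 · e^0.022688 = 27.28 × 1.022947 = €27.9060
Market €28.86 > fair €27.9060: forward overpriced → cash-and-carry (buy spot, short the forward).
At maturity, profit = |F_mkt − F*| = |28.86 − 27.9060| = €0.95 per share

€0.95 per share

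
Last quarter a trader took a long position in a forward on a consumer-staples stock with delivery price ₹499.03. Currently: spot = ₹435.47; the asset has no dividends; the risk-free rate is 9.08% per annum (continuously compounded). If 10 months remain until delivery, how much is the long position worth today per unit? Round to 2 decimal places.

-₹27.19

Current fair forward for the remaining 10 months: F = S·e^(r·T), r = 0.0908
F = 435.47 · e^(0.0908 × 10/12) = 435.47 × 1.078603 = 469.6992
Value of long forward = (F − K)·e^(−rT) = (469.6992 − 499.03) · e^(−0.0908·10/12)
= -29.3308 × 0.927125 = -27.19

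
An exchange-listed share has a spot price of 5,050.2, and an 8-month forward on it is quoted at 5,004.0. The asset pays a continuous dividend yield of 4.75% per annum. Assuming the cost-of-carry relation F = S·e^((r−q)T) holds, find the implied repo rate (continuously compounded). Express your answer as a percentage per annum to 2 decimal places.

From F = S·e^((r−q)T): (r − q) = ln(F/S)/T
ln(5004.0/5050.2) = ln(0.990852) = -0.009190
(r − q) = -0.009190 / (8/12) = -0.013785
r = ln(F/S)/T + q = -0.013785 + 0.0475 = 0.033715
r = 3.37%

3.37%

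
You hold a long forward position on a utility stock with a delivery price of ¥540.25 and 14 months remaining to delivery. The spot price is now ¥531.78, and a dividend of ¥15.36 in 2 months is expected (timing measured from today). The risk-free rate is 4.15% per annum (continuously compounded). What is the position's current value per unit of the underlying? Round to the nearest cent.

PV(remaining dividends) I = 15.36·e^(−0.0415·2/12) = 15.2541
Current forward F = (S − I)·e^(rT) = (531.78 − 15.2541)·e^(0.0415·14/12) = 516.5259 × 1.049608 = 542.1497
Value (long) = (F − K)·e^(−rT) = (542.1497 − 540.25) × 0.952737 = 1.8099
Value = ¥1.81

¥1.81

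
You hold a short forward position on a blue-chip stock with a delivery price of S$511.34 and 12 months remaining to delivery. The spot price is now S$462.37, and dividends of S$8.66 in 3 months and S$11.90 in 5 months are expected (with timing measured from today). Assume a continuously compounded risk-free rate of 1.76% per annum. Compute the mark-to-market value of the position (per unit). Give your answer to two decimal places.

S$60.48

PV(remaining dividends) I = 8.66·e^(−0.0176·3/12) + 11.90·e^(−0.0176·5/12) = 20.4350
Current forward F = (S − I)·e^(rT) = (462.37 − 20.4350)·e^(0.0176·12/12) = 441.9350 × 1.017756 = 449.7820
Value (long) = (F − K)·e^(−rT) = (449.7820 − 511.34) × 0.982554 = -60.4841
Short position value = −(long value) = S$60.48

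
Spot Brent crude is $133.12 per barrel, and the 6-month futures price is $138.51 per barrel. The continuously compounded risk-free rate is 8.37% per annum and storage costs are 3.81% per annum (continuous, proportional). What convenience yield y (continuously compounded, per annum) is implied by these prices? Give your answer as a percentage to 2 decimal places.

F = S·e^((r+u−y)T) ⇒ (r+u−y) = ln(F/S)/T
ln(138.51/133.12) = 0.039692; /T ⇒ 0.079384
y = r + u − ln(F/S)/T = 0.0837 + 0.0381 − 0.079384 = 0.042416
y = 4.24%

4.24%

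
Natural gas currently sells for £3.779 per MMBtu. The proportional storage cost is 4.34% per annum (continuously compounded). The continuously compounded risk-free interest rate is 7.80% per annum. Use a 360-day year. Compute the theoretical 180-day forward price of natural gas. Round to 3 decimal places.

Net carry = r + u − y = 0.0780 + 0.0434 − 0.0000 = 0.1214
F = S·e^((r+u−y)T) = 3.779 · e^(0.1214 × 180/360) = 3.779 · e^0.060700
= 3.779 × 1.062580 = £4.015 per MMBtu

£4.015 per MMBtu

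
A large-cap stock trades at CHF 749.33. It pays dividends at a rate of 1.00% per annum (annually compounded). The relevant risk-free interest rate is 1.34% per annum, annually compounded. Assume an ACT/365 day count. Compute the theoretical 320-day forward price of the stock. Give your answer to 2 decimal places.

CHF 751.54

F = S · (1+r)^T / (1+q)^T
= 749.33 × 1.011738 / 1.008762 = 749.33 × 1.002950
F = CHF 751.54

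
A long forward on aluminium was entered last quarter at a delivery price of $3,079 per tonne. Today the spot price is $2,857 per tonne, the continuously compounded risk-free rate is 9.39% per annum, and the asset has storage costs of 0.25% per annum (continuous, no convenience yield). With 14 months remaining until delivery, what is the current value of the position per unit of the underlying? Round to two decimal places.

Current fair forward for the remaining 14 months: F = S·e^((r + u)·T), (r + u) = 0.0939 + 0.0025 = 0.0964
F = 2857 · e^(0.0964 × 14/12) = 2857 × 1.11903496 = 3197.0829
Value of long forward = (F − K)·e^(−rT) = (3197.0829 − 3079) · e^(−0.0939·14/12)
= 118.0829 × 0.89623735 = 105.83

$105.83 per tonne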